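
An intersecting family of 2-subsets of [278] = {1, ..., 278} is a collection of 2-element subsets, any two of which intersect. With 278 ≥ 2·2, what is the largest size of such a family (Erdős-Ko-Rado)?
max |F| = C(277, 1) = 277

Erdős-Ko-Rado (1961): when n ≥ 2k, max |F| = C(n−1, k−1). The bound is attained by the star {A : i ∈ A} for any fixed i ∈ [n]. Here C(278−1, 2−1) = C(277, 1) = 277.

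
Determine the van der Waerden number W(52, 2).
W(52, 2) = 52 + 1 = 53

A 2-term AP is any pair of integers, so a monochromatic 2-AP exists iff some colour is used at least twice. With 52 colours, the colouring i ↦ i on {1, ..., 52} uses each colour once, avoiding any monochromatic pair, so W(52, 2) > 52. For {1, ..., 53}, pigeonhole forces two integers of the same colour, which form a monochromatic 2-AP. Hence W(52, 2) = 53.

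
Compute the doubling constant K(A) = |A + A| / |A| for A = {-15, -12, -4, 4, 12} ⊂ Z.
K = |A + A| / |A| = 12/5

Enumerate A + A = {a + b : a, b ∈ A}. With |A| = 5, there are |A|^2 = 25 ordered sum pairs; collecting distinct values, A + A = {-30, -27, -24, -19, -16, -11, -8, -3, 0, 8, 16, 24}, so |A + A| = 12. Thus K = 12/5. For comparison, the minimum possible |A + A| over all 5-element sets is 2·5 − 1 = 9 (so min K = 9/5), attained only by arithmetic progressions.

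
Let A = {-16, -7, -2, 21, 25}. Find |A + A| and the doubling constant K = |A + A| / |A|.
K = |A + A| / |A| = 15/5 = 3

Enumerate A + A = {a + b : a, b ∈ A}. With |A| = 5, there are |A|^2 = 25 ordered sum pairs; collecting distinct values, A + A = {-32, -23, -18, -14, -9, -4, 5, 9, 14, 18, 19, 23, 42, 46, 50}, so |A + A| = 15. Thus K = 15/5 = 3. For comparison, the minimum possible |A + A| over all 5-element sets is 2·5 − 1 = 9 (so min K = 9/5), attained only by arithmetic progressions.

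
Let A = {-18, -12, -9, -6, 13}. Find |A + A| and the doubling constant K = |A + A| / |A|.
K = |A + A| / |A| = 13/5

Enumerate A + A = {a + b : a, b ∈ A}. With |A| = 5, there are |A|^2 = 25 ordered sum pairs; collecting distinct values, A + A = {-36, -30, -27, -24, -21, -18, -15, -12, -5, 1, 4, 7, 26}, so |A + A| = 13. Thus K = 13/5. For comparison, the minimum possible |A + A| over all 5-element sets is 2·5 − 1 = 9 (so min K = 9/5), attained only by arithmetic progressions.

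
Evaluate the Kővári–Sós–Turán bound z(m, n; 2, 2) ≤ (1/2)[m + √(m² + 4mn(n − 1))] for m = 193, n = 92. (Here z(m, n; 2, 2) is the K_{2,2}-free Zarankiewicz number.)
z(193, 92; 2, 2) ≤ (1/2)[193 + √(193² + 4·193·92·91)] = (1/2)[193 + √6500433] = 1371.2973

Kővári–Sós–Turán: let r_1, ..., r_193 be the row sums and z = Σ r_i the total number of 1s. Each pair of columns can share at most one row with both entries 1 (else a 2×2 all-ones block appears), so Σ_i C(r_i, 2) ≤ C(92, 2) = 4186. By convexity Σ_i C(r_i, 2) ≥ 193·C(z/193, 2) = z(z − 193)/(2·193), giving z² − 193z − 193·92·91 ≤ 0 and hence z ≤ (1/2)[193 + √(37249 + 4·1615796)] = (1/2)[193 + √6500433] ≈ (1/2)(193 + 2549.5947) = 1371.2973.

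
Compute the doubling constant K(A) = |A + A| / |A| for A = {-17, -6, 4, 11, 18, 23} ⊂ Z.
K = |A + A| / |A| = 20/6 = 10/3

Enumerate A + A = {a + b : a, b ∈ A}. With |A| = 6, there are |A|^2 = 36 ordered sum pairs; collecting distinct values, A + A = {-34, -23, -13, -12, -6, -2, 1, 5, 6, 8, 12, 15, 17, 22, 27, 29, 34, 36, 41, 46}, so |A + A| = 20. Thus K = 20/6 = 10/3. For comparison, the minimum possible |A + A| over all 6-element sets is 2·6 − 1 = 11 (so min K = 11/6), attained only by arithmetic progressions.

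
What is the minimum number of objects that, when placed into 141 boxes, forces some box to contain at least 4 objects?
n = (4 − 1)·141 + 1 = 424

By the generalised pigeonhole principle, to guarantee some box contains ≥ r objects we need more than (r − 1) · k objects total. Threshold: n = (r − 1) · k + 1. With r = 4 and k = 141: n = 3 · 141 + 1 = 423 + 1 = 424. For n = 423 = 3 · 141, we can put exactly 3 objects in every box, avoiding 4 in any single one — so 424 is tight.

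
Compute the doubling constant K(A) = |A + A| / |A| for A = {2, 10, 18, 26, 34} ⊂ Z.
K = |A + A| / |A| = 9/5

Enumerate A + A = {a + b : a, b ∈ A}. With |A| = 5, there are |A|^2 = 25 ordered sum pairs; collecting distinct values, A + A = {4, 12, 20, 28, 36, 44, 52, 60, 68}, so |A + A| = 9. Thus K = 9/5. Here |A + A| = 2|A| − 1 = 9, the minimum possible — so K = 9/5 is minimal, which holds iff A is an arithmetic progression.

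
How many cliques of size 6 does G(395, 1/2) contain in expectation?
E[# K_6] = C(395, 6) · (1/2)^C(6, 2) = 5077860934510 / 2^15 = 2538930467255/16384 ≈ 154964017.776794

For each 6-subset S of vertices (there are C(395, 6) = 5077860934510 such S), let X_S = 1 if S induces a K_6 (all C(6, 2) = 15 edges present). Then P(X_S = 1) = (1/2)^15 = 1/32768. By linearity of expectation, E[# K_6] = C(395, 6) · (1/2)^15 = 5077860934510 / 32768 = 2538930467255/16384 ≈ 154964017.776794.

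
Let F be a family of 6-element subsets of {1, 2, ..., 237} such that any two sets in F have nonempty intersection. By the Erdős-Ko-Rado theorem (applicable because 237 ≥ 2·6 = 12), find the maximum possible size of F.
max |F| = C(236, 5) = 5845994232

The Erdős-Ko-Rado theorem states: for n ≥ 2k, an intersecting family of k-subsets of an n-element set has size at most C(n − 1, k − 1), with equality for 'star' families {A ⊆ [n] : |A| = k, i ∈ A} (fix an element i). For n = 237, k = 6: C(236, 5) = 5845994232.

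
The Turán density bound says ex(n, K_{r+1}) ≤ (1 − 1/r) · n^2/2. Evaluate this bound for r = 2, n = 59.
Turán density bound = (1/2) · 59^2/2 = 3481/4 ≈ 870.25

Turán's theorem: ex(n, K_{r+1}) is achieved by the complete r-partite Turán graph T(n, r) with parts as balanced as possible, and is at most (1 − 1/r) · n^2/2. For r = 2, n = 59: the density bound is (1/2) · 3481/2 = 3481/4 ≈ 870.25. The integer-valued extremum is e(T(59, 2)) = 870, which is strictly less than the density bound 3481/4 since 2 ∤ 59 (the parts of T(59, 2) cannot all be equal).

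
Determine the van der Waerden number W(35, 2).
W(35, 2) = 35 + 1 = 36

A 2-term AP is any pair of integers, so a monochromatic 2-AP exists iff some colour is used at least twice. With 35 colours, the colouring i ↦ i on {1, ..., 35} uses each colour once, avoiding any monochromatic pair, so W(35, 2) > 35. For {1, ..., 36}, pigeonhole forces two integers of the same colour, which form a monochromatic 2-AP. Hence W(35, 2) = 36.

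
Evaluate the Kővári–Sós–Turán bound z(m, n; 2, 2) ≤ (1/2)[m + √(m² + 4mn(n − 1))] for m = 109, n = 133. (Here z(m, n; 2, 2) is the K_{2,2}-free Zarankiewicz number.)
z(109, 133; 2, 2) ≤ (1/2)[109 + √(109² + 4·109·133·132)] = (1/2)[109 + √7666297] = 1438.9039

Kővári–Sós–Turán: let r_1, ..., r_109 be the row sums and z = Σ r_i the total number of 1s. Each pair of columns can share at most one row with both entries 1 (else a 2×2 all-ones block appears), so Σ_i C(r_i, 2) ≤ C(133, 2) = 8778. By convexity Σ_i C(r_i, 2) ≥ 109·C(z/109, 2) = z(z − 109)/(2·109), giving z² − 109z − 109·133·132 ≤ 0 and hence z ≤ (1/2)[109 + √(11881 + 4·1913604)] = (1/2)[109 + √7666297] ≈ (1/2)(109 + 2768.8079) = 1438.9039.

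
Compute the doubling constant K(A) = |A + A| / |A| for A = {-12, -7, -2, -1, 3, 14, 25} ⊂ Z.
K = |A + A| / |A| = 22/7

Enumerate A + A = {a + b : a, b ∈ A}. With |A| = 7, there are |A|^2 = 49 ordered sum pairs; collecting distinct values, A + A = {-24, -19, -14, -13, -9, -8, -4, -3, -2, 1, 2, 6, 7, 12, 13, 17, 18, 23, 24, 28, 39, 50}, so |A + A| = 22. Thus K = 22/7. For comparison, the minimum possible |A + A| over all 7-element sets is 2·7 − 1 = 13 (so min K = 13/7), attained only by arithmetic progressions.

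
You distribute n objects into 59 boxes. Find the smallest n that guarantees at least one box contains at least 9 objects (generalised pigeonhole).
n = (9 − 1)·59 + 1 = 473

By the generalised pigeonhole principle, to guarantee some box contains ≥ r objects we need more than (r − 1) · k objects total. Threshold: n = (r − 1) · k + 1. With r = 9 and k = 59: n = 8 · 59 + 1 = 472 + 1 = 473. For n = 472 = 8 · 59, we can put exactly 8 objects in every box, avoiding 9 in any single one — so 473 is tight.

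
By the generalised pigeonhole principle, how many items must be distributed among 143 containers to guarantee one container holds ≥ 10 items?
n = (10 − 1)·143 + 1 = 1288

By the generalised pigeonhole principle, to guarantee some box contains ≥ r objects we need more than (r − 1) · k objects total. Threshold: n = (r − 1) · k + 1. With r = 10 and k = 143: n = 9 · 143 + 1 = 1287 + 1 = 1288. For n = 1287 = 9 · 143, we can put exactly 9 objects in every box, avoiding 10 in any single one — so 1288 is tight.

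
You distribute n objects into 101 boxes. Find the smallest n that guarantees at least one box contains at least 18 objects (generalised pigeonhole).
n = (18 − 1)·101 + 1 = 1718

By the generalised pigeonhole principle, to guarantee some box contains ≥ r objects we need more than (r − 1) · k objects total. Threshold: n = (r − 1) · k + 1. With r = 18 and k = 101: n = 17 · 101 + 1 = 1717 + 1 = 1718. For n = 1717 = 17 · 101, we can put exactly 17 objects in every box, avoiding 18 in any single one — so 1718 is tight.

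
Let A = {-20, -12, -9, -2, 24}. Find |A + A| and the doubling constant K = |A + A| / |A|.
K = |A + A| / |A| = 15/5 = 3

Enumerate A + A = {a + b : a, b ∈ A}. With |A| = 5, there are |A|^2 = 25 ordered sum pairs; collecting distinct values, A + A = {-40, -32, -29, -24, -22, -21, -18, -14, -11, -4, 4, 12, 15, 22, 48}, so |A + A| = 15. Thus K = 15/5 = 3. For comparison, the minimum possible |A + A| over all 5-element sets is 2·5 − 1 = 9 (so min K = 9/5), attained only by arithmetic progressions.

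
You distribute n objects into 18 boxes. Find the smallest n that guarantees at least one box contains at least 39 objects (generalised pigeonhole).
n = (39 − 1)·18 + 1 = 685

By the generalised pigeonhole principle, to guarantee some box contains ≥ r objects we need more than (r − 1) · k objects total. Threshold: n = (r − 1) · k + 1. With r = 39 and k = 18: n = 38 · 18 + 1 = 684 + 1 = 685. For n = 684 = 38 · 18, we can put exactly 38 objects in every box, avoiding 39 in any single one — so 685 is tight.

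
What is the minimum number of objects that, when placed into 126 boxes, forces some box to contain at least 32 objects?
n = (32 − 1)·126 + 1 = 3907

By the generalised pigeonhole principle, to guarantee some box contains ≥ r objects we need more than (r − 1) · k objects total. Threshold: n = (r − 1) · k + 1. With r = 32 and k = 126: n = 31 · 126 + 1 = 3906 + 1 = 3907. For n = 3906 = 31 · 126, we can put exactly 31 objects in every box, avoiding 32 in any single one — so 3907 is tight.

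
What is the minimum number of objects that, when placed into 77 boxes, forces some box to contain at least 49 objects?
n = (49 − 1)·77 + 1 = 3697

By the generalised pigeonhole principle, to guarantee some box contains ≥ r objects we need more than (r − 1) · k objects total. Threshold: n = (r − 1) · k + 1. With r = 49 and k = 77: n = 48 · 77 + 1 = 3696 + 1 = 3697. For n = 3696 = 48 · 77, we can put exactly 48 objects in every box, avoiding 49 in any single one — so 3697 is tight.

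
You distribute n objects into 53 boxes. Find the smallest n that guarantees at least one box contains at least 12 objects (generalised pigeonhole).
n = (12 − 1)·53 + 1 = 584

By the generalised pigeonhole principle, to guarantee some box contains ≥ r objects we need more than (r − 1) · k objects total. Threshold: n = (r − 1) · k + 1. With r = 12 and k = 53: n = 11 · 53 + 1 = 583 + 1 = 584. For n = 583 = 11 · 53, we can put exactly 11 objects in every box, avoiding 12 in any single one — so 584 is tight.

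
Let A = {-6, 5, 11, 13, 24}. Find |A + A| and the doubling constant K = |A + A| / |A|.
K = |A + A| / |A| = 14/5

Enumerate A + A = {a + b : a, b ∈ A}. With |A| = 5, there are |A|^2 = 25 ordered sum pairs; collecting distinct values, A + A = {-12, -1, 5, 7, 10, 16, 18, 22, 24, 26, 29, 35, 37, 48}, so |A + A| = 14. Thus K = 14/5. For comparison, the minimum possible |A + A| over all 5-element sets is 2·5 − 1 = 9 (so min K = 9/5), attained only by arithmetic progressions.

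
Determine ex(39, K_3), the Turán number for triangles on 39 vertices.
ex(39, K_3) = ⌊39^2/4⌋ = 380

Mantel (1907): a triangle-free graph on n vertices has at most ⌊n^2/4⌋ edges, with equality for the complete bipartite graph K_{⌊n/2⌋, ⌈n/2⌉}. For n = 39: ⌊39^2/4⌋ = ⌊1521/4⌋ = 380. The extremal graph is K_{19, 20}, which has 19·20 = 380 edges.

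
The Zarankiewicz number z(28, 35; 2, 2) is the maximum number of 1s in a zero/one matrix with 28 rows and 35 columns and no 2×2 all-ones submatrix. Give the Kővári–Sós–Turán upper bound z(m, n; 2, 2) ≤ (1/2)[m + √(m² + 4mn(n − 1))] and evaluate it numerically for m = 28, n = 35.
z(28, 35; 2, 2) ≤ (1/2)[28 + √(28² + 4·28·35·34)] = (1/2)[28 + √134064] = 197.0738

Kővári–Sós–Turán: let r_1, ..., r_28 be the row sums and z = Σ r_i the total number of 1s. Each pair of columns can share at most one row with both entries 1 (else a 2×2 all-ones block appears), so Σ_i C(r_i, 2) ≤ C(35, 2) = 595. By convexity Σ_i C(r_i, 2) ≥ 28·C(z/28, 2) = z(z − 28)/(2·28), giving z² − 28z − 28·35·34 ≤ 0 and hence z ≤ (1/2)[28 + √(784 + 4·33320)] = (1/2)[28 + √134064] ≈ (1/2)(28 + 366.1475) = 197.0738.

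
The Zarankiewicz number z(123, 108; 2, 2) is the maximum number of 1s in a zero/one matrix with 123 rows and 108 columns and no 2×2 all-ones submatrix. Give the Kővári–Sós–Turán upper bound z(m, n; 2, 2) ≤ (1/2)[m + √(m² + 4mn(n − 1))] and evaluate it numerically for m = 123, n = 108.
z(123, 108; 2, 2) ≤ (1/2)[123 + √(123² + 4·123·108·107)] = (1/2)[123 + √5700681] = 1255.3049

Kővári–Sós–Turán: let r_1, ..., r_123 be the row sums and z = Σ r_i the total number of 1s. Each pair of columns can share at most one row with both entries 1 (else a 2×2 all-ones block appears), so Σ_i C(r_i, 2) ≤ C(108, 2) = 5778. By convexity Σ_i C(r_i, 2) ≥ 123·C(z/123, 2) = z(z − 123)/(2·123), giving z² − 123z − 123·108·107 ≤ 0 and hence z ≤ (1/2)[123 + √(15129 + 4·1421388)] = (1/2)[123 + √5700681] ≈ (1/2)(123 + 2387.6099) = 1255.3049.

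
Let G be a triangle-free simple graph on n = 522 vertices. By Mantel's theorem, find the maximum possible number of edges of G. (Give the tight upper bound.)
ex(522, K_3) = ⌊522^2/4⌋ = 68121

Mantel (1907): a triangle-free graph on n vertices has at most ⌊n^2/4⌋ edges, with equality for the complete bipartite graph K_{⌊n/2⌋, ⌈n/2⌉}. For n = 522: ⌊522^2/4⌋ = ⌊272484/4⌋ = 68121. The extremal graph is K_{261, 261}, which has 261·261 = 68121 edges.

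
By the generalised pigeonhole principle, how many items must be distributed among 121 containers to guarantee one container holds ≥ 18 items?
n = (18 − 1)·121 + 1 = 2058

By the generalised pigeonhole principle, to guarantee some box contains ≥ r objects we need more than (r − 1) · k objects total. Threshold: n = (r − 1) · k + 1. With r = 18 and k = 121: n = 17 · 121 + 1 = 2057 + 1 = 2058. For n = 2057 = 17 · 121, we can put exactly 17 objects in every box, avoiding 18 in any single one — so 2058 is tight.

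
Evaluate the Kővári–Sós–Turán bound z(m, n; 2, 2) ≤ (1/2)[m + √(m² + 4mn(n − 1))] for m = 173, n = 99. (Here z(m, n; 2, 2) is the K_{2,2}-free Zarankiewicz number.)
z(173, 99; 2, 2) ≤ (1/2)[173 + √(173² + 4·173·99·98)] = (1/2)[173 + √6743713] = 1384.933

Kővári–Sós–Turán: let r_1, ..., r_173 be the row sums and z = Σ r_i the total number of 1s. Each pair of columns can share at most one row with both entries 1 (else a 2×2 all-ones block appears), so Σ_i C(r_i, 2) ≤ C(99, 2) = 4851. By convexity Σ_i C(r_i, 2) ≥ 173·C(z/173, 2) = z(z − 173)/(2·173), giving z² − 173z − 173·99·98 ≤ 0 and hence z ≤ (1/2)[173 + √(29929 + 4·1678446)] = (1/2)[173 + √6743713] ≈ (1/2)(173 + 2596.866) = 1384.933.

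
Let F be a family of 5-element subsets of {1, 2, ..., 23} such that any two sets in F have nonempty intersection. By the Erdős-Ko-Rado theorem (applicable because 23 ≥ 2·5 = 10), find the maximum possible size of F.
max |F| = C(22, 4) = 7315

The Erdős-Ko-Rado theorem states: for n ≥ 2k, an intersecting family of k-subsets of an n-element set has size at most C(n − 1, k − 1), with equality for 'star' families {A ⊆ [n] : |A| = k, i ∈ A} (fix an element i). For n = 23, k = 5: C(22, 4) = 7315.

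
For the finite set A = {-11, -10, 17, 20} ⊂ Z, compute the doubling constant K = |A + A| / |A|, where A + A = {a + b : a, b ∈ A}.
K = |A + A| / |A| = 10/4 = 5/2

Enumerate A + A = {a + b : a, b ∈ A}. With |A| = 4, there are |A|^2 = 16 ordered sum pairs; collecting distinct values, A + A = {-22, -21, -20, 6, 7, 9, 10, 34, 37, 40}, so |A + A| = 10. Thus K = 10/4 = 5/2. For comparison, the minimum possible |A + A| over all 4-element sets is 2·4 − 1 = 7 (so min K = 7/4), attained only by arithmetic progressions.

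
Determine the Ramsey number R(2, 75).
R(2, 75) = 75

R(2, k) = k for all k ≥ 2: in a 2-colouring of K_k, either some edge is red (a red K_2) or all edges are blue (a blue K_k). And K_{74} coloured all-blue has no blue K_75, so R(2, 75) > 74. Hence R(2, 75) = 75.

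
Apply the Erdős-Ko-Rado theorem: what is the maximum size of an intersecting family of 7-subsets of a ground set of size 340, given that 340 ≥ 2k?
max |F| = C(339, 6) = 2016249878188

Erdős-Ko-Rado (1961): when n ≥ 2k, max |F| = C(n−1, k−1). The bound is attained by the star {A : i ∈ A} for any fixed i ∈ [n]. Here C(340−1, 7−1) = C(339, 6) = 2016249878188.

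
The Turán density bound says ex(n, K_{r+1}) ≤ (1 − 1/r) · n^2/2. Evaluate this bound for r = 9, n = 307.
Turán density bound = (8/9) · 307^2/2 = 376996/9 ≈ 41888.4444

Turán's theorem: ex(n, K_{r+1}) is achieved by the complete r-partite Turán graph T(n, r) with parts as balanced as possible, and is at most (1 − 1/r) · n^2/2. For r = 9, n = 307: the density bound is (8/9) · 94249/2 = 376996/9 ≈ 41888.4444. The integer-valued extremum is e(T(307, 9)) = 41888, which is strictly less than the density bound 376996/9 since 9 ∤ 307 (the parts of T(307, 9) cannot all be equal).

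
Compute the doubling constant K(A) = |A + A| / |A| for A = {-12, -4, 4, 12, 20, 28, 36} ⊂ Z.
K = |A + A| / |A| = 13/7

Enumerate A + A = {a + b : a, b ∈ A}. With |A| = 7, there are |A|^2 = 49 ordered sum pairs; collecting distinct values, A + A = {-24, -16, -8, 0, 8, 16, 24, 32, 40, 48, 56, 64, 72}, so |A + A| = 13. Thus K = 13/7. Here |A + A| = 2|A| − 1 = 13, the minimum possible — so K = 13/7 is minimal, which holds iff A is an arithmetic progression.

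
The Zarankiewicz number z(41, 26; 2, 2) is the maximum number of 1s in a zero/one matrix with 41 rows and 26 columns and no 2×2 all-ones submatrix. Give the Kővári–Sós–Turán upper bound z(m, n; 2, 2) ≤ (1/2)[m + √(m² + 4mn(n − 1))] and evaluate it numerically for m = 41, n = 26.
z(41, 26; 2, 2) ≤ (1/2)[41 + √(41² + 4·41·26·25)] = (1/2)[41 + √108281] = 185.0304

Kővári–Sós–Turán: let r_1, ..., r_41 be the row sums and z = Σ r_i the total number of 1s. Each pair of columns can share at most one row with both entries 1 (else a 2×2 all-ones block appears), so Σ_i C(r_i, 2) ≤ C(26, 2) = 325. By convexity Σ_i C(r_i, 2) ≥ 41·C(z/41, 2) = z(z − 41)/(2·41), giving z² − 41z − 41·26·25 ≤ 0 and hence z ≤ (1/2)[41 + √(1681 + 4·26650)] = (1/2)[41 + √108281] ≈ (1/2)(41 + 329.0608) = 185.0304.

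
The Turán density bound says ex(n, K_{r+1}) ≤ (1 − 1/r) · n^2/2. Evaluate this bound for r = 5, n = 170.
Turán density bound = (4/5) · 170^2/2 = 11560

Turán's theorem: ex(n, K_{r+1}) is achieved by the complete r-partite Turán graph T(n, r) with parts as balanced as possible, and is at most (1 − 1/r) · n^2/2. For r = 5, n = 170: the density bound is (4/5) · 28900/2 = 11560. Since 5 ∣ 170, the Turán graph T(170, 5) has parts of equal size 34, and its edge count e(T(170, 5)) = 11560 attains the density bound exactly.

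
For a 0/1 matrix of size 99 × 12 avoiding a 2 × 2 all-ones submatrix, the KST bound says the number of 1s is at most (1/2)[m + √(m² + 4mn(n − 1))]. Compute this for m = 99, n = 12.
z(99, 12; 2, 2) ≤ (1/2)[99 + √(99² + 4·99·12·11)] = (1/2)[99 + √62073] = 174.0723

Kővári–Sós–Turán: let r_1, ..., r_99 be the row sums and z = Σ r_i the total number of 1s. Each pair of columns can share at most one row with both entries 1 (else a 2×2 all-ones block appears), so Σ_i C(r_i, 2) ≤ C(12, 2) = 66. By convexity Σ_i C(r_i, 2) ≥ 99·C(z/99, 2) = z(z − 99)/(2·99), giving z² − 99z − 99·12·11 ≤ 0 and hence z ≤ (1/2)[99 + √(9801 + 4·13068)] = (1/2)[99 + √62073] ≈ (1/2)(99 + 249.1445) = 174.0723.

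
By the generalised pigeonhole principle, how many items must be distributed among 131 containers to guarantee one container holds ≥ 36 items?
n = (36 − 1)·131 + 1 = 4586

By the generalised pigeonhole principle, to guarantee some box contains ≥ r objects we need more than (r − 1) · k objects total. Threshold: n = (r − 1) · k + 1. With r = 36 and k = 131: n = 35 · 131 + 1 = 4585 + 1 = 4586. For n = 4585 = 35 · 131, we can put exactly 35 objects in every box, avoiding 36 in any single one — so 4586 is tight.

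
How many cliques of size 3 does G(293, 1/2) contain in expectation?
E[# K_3] = C(293, 3) · (1/2)^C(3, 2) = 4149466 / 2^3 = 2074733/4 = 518683.25

For each 3-subset S of vertices (there are C(293, 3) = 4149466 such S), let X_S = 1 if S induces a K_3 (all C(3, 2) = 3 edges present). Then P(X_S = 1) = (1/2)^3 = 1/8. By linearity of expectation, E[# K_3] = C(293, 3) · (1/2)^3 = 4149466 / 8 = 2074733/4 = 518683.25.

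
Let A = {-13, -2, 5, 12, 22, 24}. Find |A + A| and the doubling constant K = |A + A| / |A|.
K = |A + A| / |A| = 20/6 = 10/3

Enumerate A + A = {a + b : a, b ∈ A}. With |A| = 6, there are |A|^2 = 36 ordered sum pairs; collecting distinct values, A + A = {-26, -15, -8, -4, -1, 3, 9, 10, 11, 17, 20, 22, 24, 27, 29, 34, 36, 44, 46, 48}, so |A + A| = 20. Thus K = 20/6 = 10/3. For comparison, the minimum possible |A + A| over all 6-element sets is 2·6 − 1 = 11 (so min K = 11/6), attained only by arithmetic progressions.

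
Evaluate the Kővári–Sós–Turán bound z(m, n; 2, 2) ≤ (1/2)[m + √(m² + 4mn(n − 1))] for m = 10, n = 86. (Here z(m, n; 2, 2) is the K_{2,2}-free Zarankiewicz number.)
z(10, 86; 2, 2) ≤ (1/2)[10 + √(10² + 4·10·86·85)] = (1/2)[10 + √292500] = 275.4163

Kővári–Sós–Turán: let r_1, ..., r_10 be the row sums and z = Σ r_i the total number of 1s. Each pair of columns can share at most one row with both entries 1 (else a 2×2 all-ones block appears), so Σ_i C(r_i, 2) ≤ C(86, 2) = 3655. By convexity Σ_i C(r_i, 2) ≥ 10·C(z/10, 2) = z(z − 10)/(2·10), giving z² − 10z − 10·86·85 ≤ 0 and hence z ≤ (1/2)[10 + √(100 + 4·73100)] = (1/2)[10 + √292500] ≈ (1/2)(10 + 540.8327) = 275.4163.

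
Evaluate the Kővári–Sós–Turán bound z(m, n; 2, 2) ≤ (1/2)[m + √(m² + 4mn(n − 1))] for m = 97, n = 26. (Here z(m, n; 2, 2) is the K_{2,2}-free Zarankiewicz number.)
z(97, 26; 2, 2) ≤ (1/2)[97 + √(97² + 4·97·26·25)] = (1/2)[97 + √261609] = 304.2386

Kővári–Sós–Turán: let r_1, ..., r_97 be the row sums and z = Σ r_i the total number of 1s. Each pair of columns can share at most one row with both entries 1 (else a 2×2 all-ones block appears), so Σ_i C(r_i, 2) ≤ C(26, 2) = 325. By convexity Σ_i C(r_i, 2) ≥ 97·C(z/97, 2) = z(z − 97)/(2·97), giving z² − 97z − 97·26·25 ≤ 0 and hence z ≤ (1/2)[97 + √(9409 + 4·63050)] = (1/2)[97 + √261609] ≈ (1/2)(97 + 511.4773) = 304.2386.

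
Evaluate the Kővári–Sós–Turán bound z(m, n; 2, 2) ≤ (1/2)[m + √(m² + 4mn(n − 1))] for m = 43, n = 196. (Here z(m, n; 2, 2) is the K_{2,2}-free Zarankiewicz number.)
z(43, 196; 2, 2) ≤ (1/2)[43 + √(43² + 4·43·196·195)] = (1/2)[43 + √6575689] = 1303.6553

Kővári–Sós–Turán: let r_1, ..., r_43 be the row sums and z = Σ r_i the total number of 1s. Each pair of columns can share at most one row with both entries 1 (else a 2×2 all-ones block appears), so Σ_i C(r_i, 2) ≤ C(196, 2) = 19110. By convexity Σ_i C(r_i, 2) ≥ 43·C(z/43, 2) = z(z − 43)/(2·43), giving z² − 43z − 43·196·195 ≤ 0 and hence z ≤ (1/2)[43 + √(1849 + 4·1643460)] = (1/2)[43 + √6575689] ≈ (1/2)(43 + 2564.3106) = 1303.6553.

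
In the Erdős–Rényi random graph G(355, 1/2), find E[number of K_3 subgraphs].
E[# K_3] = C(355, 3) · (1/2)^C(3, 2) = 7393585 / 2^3 = 924198.125

For each 3-subset S of vertices (there are C(355, 3) = 7393585 such S), let X_S = 1 if S induces a K_3 (all C(3, 2) = 3 edges present). Then P(X_S = 1) = (1/2)^3 = 1/8. By linearity of expectation, E[# K_3] = C(355, 3) · (1/2)^3 = 7393585 / 8 = 924198.125.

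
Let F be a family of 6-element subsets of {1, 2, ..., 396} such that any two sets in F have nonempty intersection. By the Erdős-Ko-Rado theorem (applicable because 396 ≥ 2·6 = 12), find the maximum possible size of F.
max |F| = C(395, 5) = 78120937454

The Erdős-Ko-Rado theorem states: for n ≥ 2k, an intersecting family of k-subsets of an n-element set has size at most C(n − 1, k − 1), with equality for 'star' families {A ⊆ [n] : |A| = k, i ∈ A} (fix an element i). For n = 396, k = 6: C(395, 5) = 78120937454.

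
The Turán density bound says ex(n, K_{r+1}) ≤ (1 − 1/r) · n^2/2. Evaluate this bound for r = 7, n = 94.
Turán density bound = (6/7) · 94^2/2 = 26508/7 ≈ 3786.8571

Turán's theorem: ex(n, K_{r+1}) is achieved by the complete r-partite Turán graph T(n, r) with parts as balanced as possible, and is at most (1 − 1/r) · n^2/2. For r = 7, n = 94: the density bound is (6/7) · 8836/2 = 26508/7 ≈ 3786.8571. The integer-valued extremum is e(T(94, 7)) = 3786, which is strictly less than the density bound 26508/7 since 7 ∤ 94 (the parts of T(94, 7) cannot all be equal).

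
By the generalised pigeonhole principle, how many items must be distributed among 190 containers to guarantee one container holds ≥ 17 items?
n = (17 − 1)·190 + 1 = 3041

By the generalised pigeonhole principle, to guarantee some box contains ≥ r objects we need more than (r − 1) · k objects total. Threshold: n = (r − 1) · k + 1. With r = 17 and k = 190: n = 16 · 190 + 1 = 3040 + 1 = 3041. For n = 3040 = 16 · 190, we can put exactly 16 objects in every box, avoiding 17 in any single one — so 3041 is tight.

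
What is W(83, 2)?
W(83, 2) = 83 + 1 = 84

A 2-term AP is any pair of integers, so a monochromatic 2-AP exists iff some colour is used at least twice. With 83 colours, the colouring i ↦ i on {1, ..., 83} uses each colour once, avoiding any monochromatic pair, so W(83, 2) > 83. For {1, ..., 84}, pigeonhole forces two integers of the same colour, which form a monochromatic 2-AP. Hence W(83, 2) = 84.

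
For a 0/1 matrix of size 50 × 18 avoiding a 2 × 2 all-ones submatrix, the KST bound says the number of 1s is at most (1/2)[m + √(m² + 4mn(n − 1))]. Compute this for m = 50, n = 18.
z(50, 18; 2, 2) ≤ (1/2)[50 + √(50² + 4·50·18·17)] = (1/2)[50 + √63700] = 151.1943

Kővári–Sós–Turán: let r_1, ..., r_50 be the row sums and z = Σ r_i the total number of 1s. Each pair of columns can share at most one row with both entries 1 (else a 2×2 all-ones block appears), so Σ_i C(r_i, 2) ≤ C(18, 2) = 153. By convexity Σ_i C(r_i, 2) ≥ 50·C(z/50, 2) = z(z − 50)/(2·50), giving z² − 50z − 50·18·17 ≤ 0 and hence z ≤ (1/2)[50 + √(2500 + 4·15300)] = (1/2)[50 + √63700] ≈ (1/2)(50 + 252.3886) = 151.1943.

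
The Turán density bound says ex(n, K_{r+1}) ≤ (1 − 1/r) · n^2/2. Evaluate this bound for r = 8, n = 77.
Turán density bound = (7/8) · 77^2/2 = 41503/16 ≈ 2593.9375

Turán's theorem: ex(n, K_{r+1}) is achieved by the complete r-partite Turán graph T(n, r) with parts as balanced as possible, and is at most (1 − 1/r) · n^2/2. For r = 8, n = 77: the density bound is (7/8) · 5929/2 = 41503/16 ≈ 2593.9375. The integer-valued extremum is e(T(77, 8)) = 2593, which is strictly less than the density bound 41503/16 since 8 ∤ 77 (the parts of T(77, 8) cannot all be equal).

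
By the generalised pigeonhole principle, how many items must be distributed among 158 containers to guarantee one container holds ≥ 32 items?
n = (32 − 1)·158 + 1 = 4899

By the generalised pigeonhole principle, to guarantee some box contains ≥ r objects we need more than (r − 1) · k objects total. Threshold: n = (r − 1) · k + 1. With r = 32 and k = 158: n = 31 · 158 + 1 = 4898 + 1 = 4899. For n = 4898 = 31 · 158, we can put exactly 31 objects in every box, avoiding 32 in any single one — so 4899 is tight.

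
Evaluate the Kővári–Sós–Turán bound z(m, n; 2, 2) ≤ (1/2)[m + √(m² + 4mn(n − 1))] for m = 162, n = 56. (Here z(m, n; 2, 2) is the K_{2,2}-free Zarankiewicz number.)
z(162, 56; 2, 2) ≤ (1/2)[162 + √(162² + 4·162·56·55)] = (1/2)[162 + √2022084] = 792

Kővári–Sós–Turán: let r_1, ..., r_162 be the row sums and z = Σ r_i the total number of 1s. Each pair of columns can share at most one row with both entries 1 (else a 2×2 all-ones block appears), so Σ_i C(r_i, 2) ≤ C(56, 2) = 1540. By convexity Σ_i C(r_i, 2) ≥ 162·C(z/162, 2) = z(z − 162)/(2·162), giving z² − 162z − 162·56·55 ≤ 0 and hence z ≤ (1/2)[162 + √(26244 + 4·498960)] = (1/2)[162 + √2022084] ≈ (1/2)(162 + 1422) = 792.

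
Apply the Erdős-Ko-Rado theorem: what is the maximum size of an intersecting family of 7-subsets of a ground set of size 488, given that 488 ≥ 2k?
max |F| = C(487, 6) = 17964453222639

Erdős-Ko-Rado (1961): when n ≥ 2k, max |F| = C(n−1, k−1). The bound is attained by the star {A : i ∈ A} for any fixed i ∈ [n]. Here C(488−1, 7−1) = C(487, 6) = 17964453222639.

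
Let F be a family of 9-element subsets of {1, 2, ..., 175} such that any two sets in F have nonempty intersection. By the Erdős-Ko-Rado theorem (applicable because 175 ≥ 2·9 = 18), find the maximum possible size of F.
max |F| = C(174, 8) = 17699490469791

Erdős-Ko-Rado (1961): when n ≥ 2k, max |F| = C(n−1, k−1). The bound is attained by the star {A : i ∈ A} for any fixed i ∈ [n]. Here C(175−1, 9−1) = C(174, 8) = 17699490469791.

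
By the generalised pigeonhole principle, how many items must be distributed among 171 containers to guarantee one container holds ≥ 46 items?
n = (46 − 1)·171 + 1 = 7696

By the generalised pigeonhole principle, to guarantee some box contains ≥ r objects we need more than (r − 1) · k objects total. Threshold: n = (r − 1) · k + 1. With r = 46 and k = 171: n = 45 · 171 + 1 = 7695 + 1 = 7696. For n = 7695 = 45 · 171, we can put exactly 45 objects in every box, avoiding 46 in any single one — so 7696 is tight.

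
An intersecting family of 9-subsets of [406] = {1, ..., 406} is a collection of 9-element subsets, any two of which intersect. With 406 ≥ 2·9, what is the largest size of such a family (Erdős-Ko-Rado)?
max |F| = C(405, 8) = 16745853821188050

Erdős-Ko-Rado (1961): when n ≥ 2k, max |F| = C(n−1, k−1). The bound is attained by the star {A : i ∈ A} for any fixed i ∈ [n]. Here C(406−1, 9−1) = C(405, 8) = 16745853821188050.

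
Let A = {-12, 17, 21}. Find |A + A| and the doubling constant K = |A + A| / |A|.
K = |A + A| / |A| = 6/3 = 2

Enumerate A + A = {a + b : a, b ∈ A}. With |A| = 3, there are |A|^2 = 9 ordered sum pairs; collecting distinct values, A + A = {-24, 5, 9, 34, 38, 42}, so |A + A| = 6. Thus K = 6/3 = 2. For comparison, the minimum possible |A + A| over all 3-element sets is 2·3 − 1 = 5 (so min K = 5/3), attained only by arithmetic progressions.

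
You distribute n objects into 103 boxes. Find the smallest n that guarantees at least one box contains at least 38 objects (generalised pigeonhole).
n = (38 − 1)·103 + 1 = 3812

By the generalised pigeonhole principle, to guarantee some box contains ≥ r objects we need more than (r − 1) · k objects total. Threshold: n = (r − 1) · k + 1. With r = 38 and k = 103: n = 37 · 103 + 1 = 3811 + 1 = 3812. For n = 3811 = 37 · 103, we can put exactly 37 objects in every box, avoiding 38 in any single one — so 3812 is tight.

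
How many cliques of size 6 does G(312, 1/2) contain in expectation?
E[# K_6] = C(312, 6) · (1/2)^C(6, 2) = 1220651676244 / 2^15 = 305162919061/8192 ≈ 37251332.893188

For each 6-subset S of vertices (there are C(312, 6) = 1220651676244 such S), let X_S = 1 if S induces a K_6 (all C(6, 2) = 15 edges present). Then P(X_S = 1) = (1/2)^15 = 1/32768. By linearity of expectation, E[# K_6] = C(312, 6) · (1/2)^15 = 1220651676244 / 32768 = 305162919061/8192 ≈ 37251332.893188.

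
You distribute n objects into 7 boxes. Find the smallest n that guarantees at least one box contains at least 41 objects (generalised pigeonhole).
n = (41 − 1)·7 + 1 = 281

By the generalised pigeonhole principle, to guarantee some box contains ≥ r objects we need more than (r − 1) · k objects total. Threshold: n = (r − 1) · k + 1. With r = 41 and k = 7: n = 40 · 7 + 1 = 280 + 1 = 281. For n = 280 = 40 · 7, we can put exactly 40 objects in every box, avoiding 41 in any single one — so 281 is tight.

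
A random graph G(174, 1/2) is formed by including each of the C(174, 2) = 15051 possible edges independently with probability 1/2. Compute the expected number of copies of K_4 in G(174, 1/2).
E[# K_4] = C(174, 4) · (1/2)^C(4, 2) = 36890001 / 2^6 = 576406.265625

For each 4-subset S of vertices (there are C(174, 4) = 36890001 such S), let X_S = 1 if S induces a K_4 (all C(4, 2) = 6 edges present). Then P(X_S = 1) = (1/2)^6 = 1/64. By linearity of expectation, E[# K_4] = C(174, 4) · (1/2)^6 = 36890001 / 64 = 576406.265625.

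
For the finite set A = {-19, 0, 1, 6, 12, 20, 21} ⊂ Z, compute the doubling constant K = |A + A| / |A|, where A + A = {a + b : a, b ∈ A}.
K = |A + A| / |A| = 24/7

Enumerate A + A = {a + b : a, b ∈ A}. With |A| = 7, there are |A|^2 = 49 ordered sum pairs; collecting distinct values, A + A = {-38, -19, -18, -13, -7, 0, 1, 2, 6, 7, 12, 13, 18, 20, 21, 22, 24, 26, 27, 32, 33, 40, 41, 42}, so |A + A| = 24. Thus K = 24/7. For comparison, the minimum possible |A + A| over all 7-element sets is 2·7 − 1 = 13 (so min K = 13/7), attained only by arithmetic progressions.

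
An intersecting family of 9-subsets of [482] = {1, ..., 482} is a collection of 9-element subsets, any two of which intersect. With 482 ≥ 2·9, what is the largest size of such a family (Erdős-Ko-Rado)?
max |F| = C(481, 8) = 67023404353584900

The Erdős-Ko-Rado theorem states: for n ≥ 2k, an intersecting family of k-subsets of an n-element set has size at most C(n − 1, k − 1), with equality for 'star' families {A ⊆ [n] : |A| = k, i ∈ A} (fix an element i). For n = 482, k = 9: C(481, 8) = 67023404353584900.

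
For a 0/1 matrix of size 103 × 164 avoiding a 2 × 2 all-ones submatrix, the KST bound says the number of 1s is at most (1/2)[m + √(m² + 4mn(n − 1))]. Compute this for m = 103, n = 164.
z(103, 164; 2, 2) ≤ (1/2)[103 + √(103² + 4·103·164·163)] = (1/2)[103 + √11024193] = 1711.635

Kővári–Sós–Turán: let r_1, ..., r_103 be the row sums and z = Σ r_i the total number of 1s. Each pair of columns can share at most one row with both entries 1 (else a 2×2 all-ones block appears), so Σ_i C(r_i, 2) ≤ C(164, 2) = 13366. By convexity Σ_i C(r_i, 2) ≥ 103·C(z/103, 2) = z(z − 103)/(2·103), giving z² − 103z − 103·164·163 ≤ 0 and hence z ≤ (1/2)[103 + √(10609 + 4·2753396)] = (1/2)[103 + √11024193] ≈ (1/2)(103 + 3320.27) = 1711.635.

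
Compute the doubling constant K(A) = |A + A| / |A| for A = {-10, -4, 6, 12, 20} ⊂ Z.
K = |A + A| / |A| = 14/5

Enumerate A + A = {a + b : a, b ∈ A}. With |A| = 5, there are |A|^2 = 25 ordered sum pairs; collecting distinct values, A + A = {-20, -14, -8, -4, 2, 8, 10, 12, 16, 18, 24, 26, 32, 40}, so |A + A| = 14. Thus K = 14/5. For comparison, the minimum possible |A + A| over all 5-element sets is 2·5 − 1 = 9 (so min K = 9/5), attained only by arithmetic progressions.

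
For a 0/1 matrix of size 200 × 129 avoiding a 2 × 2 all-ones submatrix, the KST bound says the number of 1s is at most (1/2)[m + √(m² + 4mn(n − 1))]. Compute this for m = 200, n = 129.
z(200, 129; 2, 2) ≤ (1/2)[200 + √(200² + 4·200·129·128)] = (1/2)[200 + √13249600] = 1920

Kővári–Sós–Turán: let r_1, ..., r_200 be the row sums and z = Σ r_i the total number of 1s. Each pair of columns can share at most one row with both entries 1 (else a 2×2 all-ones block appears), so Σ_i C(r_i, 2) ≤ C(129, 2) = 8256. By convexity Σ_i C(r_i, 2) ≥ 200·C(z/200, 2) = z(z − 200)/(2·200), giving z² − 200z − 200·129·128 ≤ 0 and hence z ≤ (1/2)[200 + √(40000 + 4·3302400)] = (1/2)[200 + √13249600] ≈ (1/2)(200 + 3640) = 1920.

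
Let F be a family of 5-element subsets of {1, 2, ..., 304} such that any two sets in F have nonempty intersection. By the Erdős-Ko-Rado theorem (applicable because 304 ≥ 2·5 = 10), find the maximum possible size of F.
max |F| = C(303, 4) = 344291325

The Erdős-Ko-Rado theorem states: for n ≥ 2k, an intersecting family of k-subsets of an n-element set has size at most C(n − 1, k − 1), with equality for 'star' families {A ⊆ [n] : |A| = k, i ∈ A} (fix an element i). For n = 304, k = 5: C(303, 4) = 344291325.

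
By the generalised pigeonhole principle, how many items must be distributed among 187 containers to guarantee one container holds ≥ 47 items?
n = (47 − 1)·187 + 1 = 8603

By the generalised pigeonhole principle, to guarantee some box contains ≥ r objects we need more than (r − 1) · k objects total. Threshold: n = (r − 1) · k + 1. With r = 47 and k = 187: n = 46 · 187 + 1 = 8602 + 1 = 8603. For n = 8602 = 46 · 187, we can put exactly 46 objects in every box, avoiding 47 in any single one — so 8603 is tight.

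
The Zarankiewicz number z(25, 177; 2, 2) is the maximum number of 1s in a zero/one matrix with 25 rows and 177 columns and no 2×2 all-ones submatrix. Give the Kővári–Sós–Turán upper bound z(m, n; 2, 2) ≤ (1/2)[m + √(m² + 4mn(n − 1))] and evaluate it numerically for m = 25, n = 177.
z(25, 177; 2, 2) ≤ (1/2)[25 + √(25² + 4·25·177·176)] = (1/2)[25 + √3115825] = 895.085

Kővári–Sós–Turán: let r_1, ..., r_25 be the row sums and z = Σ r_i the total number of 1s. Each pair of columns can share at most one row with both entries 1 (else a 2×2 all-ones block appears), so Σ_i C(r_i, 2) ≤ C(177, 2) = 15576. By convexity Σ_i C(r_i, 2) ≥ 25·C(z/25, 2) = z(z − 25)/(2·25), giving z² − 25z − 25·177·176 ≤ 0 and hence z ≤ (1/2)[25 + √(625 + 4·778800)] = (1/2)[25 + √3115825] ≈ (1/2)(25 + 1765.17) = 895.085.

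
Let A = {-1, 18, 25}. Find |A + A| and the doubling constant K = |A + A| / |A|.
K = |A + A| / |A| = 6/3 = 2

Enumerate A + A = {a + b : a, b ∈ A}. With |A| = 3, there are |A|^2 = 9 ordered sum pairs; collecting distinct values, A + A = {-2, 17, 24, 36, 43, 50}, so |A + A| = 6. Thus K = 6/3 = 2. For comparison, the minimum possible |A + A| over all 3-element sets is 2·3 − 1 = 5 (so min K = 5/3), attained only by arithmetic progressions.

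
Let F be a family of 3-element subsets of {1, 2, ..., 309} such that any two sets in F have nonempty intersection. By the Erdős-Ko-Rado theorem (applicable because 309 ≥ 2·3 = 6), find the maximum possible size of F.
max |F| = C(308, 2) = 47278

The Erdős-Ko-Rado theorem states: for n ≥ 2k, an intersecting family of k-subsets of an n-element set has size at most C(n − 1, k − 1), with equality for 'star' families {A ⊆ [n] : |A| = k, i ∈ A} (fix an element i). For n = 309, k = 3: C(308, 2) = 47278.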